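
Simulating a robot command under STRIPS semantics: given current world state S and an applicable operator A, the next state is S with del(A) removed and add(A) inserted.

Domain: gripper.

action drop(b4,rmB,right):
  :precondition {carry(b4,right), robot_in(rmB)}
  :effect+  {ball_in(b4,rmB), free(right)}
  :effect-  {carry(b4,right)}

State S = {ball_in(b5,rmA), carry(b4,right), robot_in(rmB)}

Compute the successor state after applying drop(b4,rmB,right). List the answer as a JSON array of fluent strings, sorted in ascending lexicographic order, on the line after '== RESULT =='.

Compute (S \ del) ∪ add:
  pre ⊆ S: {carry(b4,right), robot_in(rmB)} ⊆ S  — applicable
  S \ del = {ball_in(b5,rmA), robot_in(rmB)}
  ∪ add   = {ball_in(b4,rmB), ball_in(b5,rmA), free(right), robot_in(rmB)}

== RESULT ==
["ball_in(b4,rmB)", "ball_in(b5,rmA)", "free(right)", "robot_in(rmB)"]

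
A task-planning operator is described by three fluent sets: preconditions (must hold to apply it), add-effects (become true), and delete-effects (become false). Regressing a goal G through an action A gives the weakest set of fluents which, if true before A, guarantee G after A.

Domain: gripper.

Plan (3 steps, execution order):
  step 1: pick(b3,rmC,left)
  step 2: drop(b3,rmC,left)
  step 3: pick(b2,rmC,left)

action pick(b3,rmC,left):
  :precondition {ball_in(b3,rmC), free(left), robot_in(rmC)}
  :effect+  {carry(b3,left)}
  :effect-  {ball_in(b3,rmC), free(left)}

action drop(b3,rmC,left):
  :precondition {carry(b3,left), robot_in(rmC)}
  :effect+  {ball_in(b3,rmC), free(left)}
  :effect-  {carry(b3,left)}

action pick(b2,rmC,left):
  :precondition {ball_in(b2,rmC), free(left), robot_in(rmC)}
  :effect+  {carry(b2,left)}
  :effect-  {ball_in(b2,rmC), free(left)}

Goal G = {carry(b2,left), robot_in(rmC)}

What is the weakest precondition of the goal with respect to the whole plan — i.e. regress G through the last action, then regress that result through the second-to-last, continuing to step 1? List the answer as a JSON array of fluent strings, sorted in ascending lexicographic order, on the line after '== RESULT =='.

Regress step by step:
  through step 3 (pick(b2,rmC,left)): drop {carry(b2,left)}, keep {robot_in(rmC)}, require {ball_in(b2,rmC), free(left), robot_in(rmC)}
    → {ball_in(b2,rmC), free(left), robot_in(rmC)}
  through step 2 (drop(b3,rmC,left)): drop {free(left)}, keep {ball_in(b2,rmC), robot_in(rmC)}, require {carry(b3,left), robot_in(rmC)}
    → {ball_in(b2,rmC), carry(b3,left), robot_in(rmC)}
  through step 1 (pick(b3,rmC,left)): drop {carry(b3,left)}, keep {ball_in(b2,rmC), robot_in(rmC)}, require {ball_in(b3,rmC), free(left), robot_in(rmC)}
    → {ball_in(b2,rmC), ball_in(b3,rmC), free(left), robot_in(rmC)}

== RESULT ==
["ball_in(b2,rmC)", "ball_in(b3,rmC)", "free(left)", "robot_in(rmC)"]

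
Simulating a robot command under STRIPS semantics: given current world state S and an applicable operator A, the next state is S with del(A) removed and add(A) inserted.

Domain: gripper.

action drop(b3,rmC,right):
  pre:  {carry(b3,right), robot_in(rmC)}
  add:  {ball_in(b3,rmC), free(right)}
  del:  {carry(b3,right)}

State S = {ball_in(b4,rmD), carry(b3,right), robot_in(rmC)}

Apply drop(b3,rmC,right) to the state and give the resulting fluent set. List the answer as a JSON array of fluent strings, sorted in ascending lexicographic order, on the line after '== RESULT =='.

Progress:
  pre ⊆ S: {carry(b3,right), robot_in(rmC)} ⊆ S  — applicable
  S \ del = {ball_in(b4,rmD), robot_in(rmC)}
  ∪ add   = {ball_in(b3,rmC), ball_in(b4,rmD), free(right), robot_in(rmC)}

== RESULT ==
["ball_in(b3,rmC)", "ball_in(b4,rmD)", "free(right)", "robot_in(rmC)"]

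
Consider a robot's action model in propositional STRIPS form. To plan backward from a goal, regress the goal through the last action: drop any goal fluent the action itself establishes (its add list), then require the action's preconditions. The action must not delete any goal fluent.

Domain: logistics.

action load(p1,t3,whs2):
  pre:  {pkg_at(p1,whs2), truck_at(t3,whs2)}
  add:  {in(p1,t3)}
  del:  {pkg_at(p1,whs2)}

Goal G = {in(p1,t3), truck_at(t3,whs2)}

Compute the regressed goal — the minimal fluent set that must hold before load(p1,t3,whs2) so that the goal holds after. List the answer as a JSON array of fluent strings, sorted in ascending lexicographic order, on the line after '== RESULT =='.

Compute (G \ add) ∪ pre:
  G ∩ del = {}  (empty — regression defined)
  G \ add = {in(p1,t3), truck_at(t3,whs2)} \ {in(p1,t3)} = {truck_at(t3,whs2)}
  ∪ pre   = {truck_at(t3,whs2)} ∪ {pkg_at(p1,whs2), truck_at(t3,whs2)}
          = {pkg_at(p1,whs2), truck_at(t3,whs2)}

== RESULT ==
["pkg_at(p1,whs2)", "truck_at(t3,whs2)"]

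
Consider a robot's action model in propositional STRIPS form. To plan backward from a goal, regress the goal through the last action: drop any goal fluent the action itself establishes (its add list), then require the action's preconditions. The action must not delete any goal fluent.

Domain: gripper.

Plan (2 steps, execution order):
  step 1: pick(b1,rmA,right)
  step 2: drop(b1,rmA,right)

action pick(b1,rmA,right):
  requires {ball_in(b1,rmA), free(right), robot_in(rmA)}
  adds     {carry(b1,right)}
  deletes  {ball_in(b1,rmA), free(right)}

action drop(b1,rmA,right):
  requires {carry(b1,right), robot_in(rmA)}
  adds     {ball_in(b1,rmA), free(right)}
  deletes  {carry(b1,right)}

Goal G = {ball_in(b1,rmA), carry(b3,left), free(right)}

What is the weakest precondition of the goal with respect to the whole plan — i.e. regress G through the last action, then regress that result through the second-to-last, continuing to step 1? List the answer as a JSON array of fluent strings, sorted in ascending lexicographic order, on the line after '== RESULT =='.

Regress step by step:
  through step 2 (drop(b1,rmA,right)): drop {ball_in(b1,rmA), free(right)}, keep {carry(b3,left)}, require {carry(b1,right), robot_in(rmA)}
    → {carry(b1,right), carry(b3,left), robot_in(rmA)}
  through step 1 (pick(b1,rmA,right)): drop {carry(b1,right)}, keep {carry(b3,left), robot_in(rmA)}, require {ball_in(b1,rmA), free(right), robot_in(rmA)}
    → {ball_in(b1,rmA), carry(b3,left), free(right), robot_in(rmA)}

== RESULT ==
["ball_in(b1,rmA)", "carry(b3,left)", "free(right)", "robot_in(rmA)"]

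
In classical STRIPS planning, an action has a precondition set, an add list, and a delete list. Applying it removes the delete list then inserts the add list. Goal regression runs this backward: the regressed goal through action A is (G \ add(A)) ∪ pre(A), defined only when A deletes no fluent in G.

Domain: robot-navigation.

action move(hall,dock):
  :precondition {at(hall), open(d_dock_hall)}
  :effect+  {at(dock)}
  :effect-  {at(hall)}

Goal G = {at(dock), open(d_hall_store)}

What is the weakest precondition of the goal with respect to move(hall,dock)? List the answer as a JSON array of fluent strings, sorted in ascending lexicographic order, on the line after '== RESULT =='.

Regress:
  G ∩ del = {}  (empty — regression defined)
  G \ add = {at(dock), open(d_hall_store)} \ {at(dock)} = {open(d_hall_store)}
  ∪ pre   = {open(d_hall_store)} ∪ {at(hall), open(d_dock_hall)}
          = {at(hall), open(d_dock_hall), open(d_hall_store)}

== RESULT ==
["at(hall)", "open(d_dock_hall)", "open(d_hall_store)"]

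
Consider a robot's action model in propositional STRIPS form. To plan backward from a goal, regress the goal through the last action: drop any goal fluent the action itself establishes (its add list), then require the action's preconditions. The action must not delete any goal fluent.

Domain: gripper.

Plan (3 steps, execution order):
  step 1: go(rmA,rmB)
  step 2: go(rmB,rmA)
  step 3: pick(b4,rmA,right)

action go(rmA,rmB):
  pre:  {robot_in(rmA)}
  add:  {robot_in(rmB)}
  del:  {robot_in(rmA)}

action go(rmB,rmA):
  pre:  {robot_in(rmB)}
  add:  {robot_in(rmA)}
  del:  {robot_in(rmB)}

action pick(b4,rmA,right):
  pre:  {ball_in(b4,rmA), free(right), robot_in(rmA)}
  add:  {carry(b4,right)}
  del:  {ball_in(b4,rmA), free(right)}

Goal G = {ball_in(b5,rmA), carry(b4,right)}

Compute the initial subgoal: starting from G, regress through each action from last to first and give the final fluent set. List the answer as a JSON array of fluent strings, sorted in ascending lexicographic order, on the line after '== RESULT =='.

Work backward from the goal:
  through step 3 (pick(b4,rmA,right)): drop {carry(b4,right)}, keep {ball_in(b5,rmA)}, require {ball_in(b4,rmA), free(right), robot_in(rmA)}
    → {ball_in(b4,rmA), ball_in(b5,rmA), free(right), robot_in(rmA)}
  through step 2 (go(rmB,rmA)): drop {robot_in(rmA)}, keep {ball_in(b4,rmA), ball_in(b5,rmA), free(right)}, require {robot_in(rmB)}
    → {ball_in(b4,rmA), ball_in(b5,rmA), free(right), robot_in(rmB)}
  through step 1 (go(rmA,rmB)): drop {robot_in(rmB)}, keep {ball_in(b4,rmA), ball_in(b5,rmA), free(right)}, require {robot_in(rmA)}
    → {ball_in(b4,rmA), ball_in(b5,rmA), free(right), robot_in(rmA)}

== RESULT ==
["ball_in(b4,rmA)", "ball_in(b5,rmA)", "free(right)", "robot_in(rmA)"]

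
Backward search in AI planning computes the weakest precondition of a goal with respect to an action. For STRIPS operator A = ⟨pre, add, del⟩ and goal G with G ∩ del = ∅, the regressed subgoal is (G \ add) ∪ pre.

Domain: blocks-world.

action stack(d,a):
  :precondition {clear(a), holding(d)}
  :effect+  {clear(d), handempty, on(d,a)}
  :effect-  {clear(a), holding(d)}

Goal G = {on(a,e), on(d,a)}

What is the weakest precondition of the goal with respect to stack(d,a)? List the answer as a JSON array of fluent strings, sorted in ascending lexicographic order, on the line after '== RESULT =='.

Regress:
  G ∩ del = {}  (empty — regression defined)
  G \ add = {on(a,e), on(d,a)} \ {clear(d), handempty, on(d,a)} = {on(a,e)}
  ∪ pre   = {on(a,e)} ∪ {clear(a), holding(d)}
          = {clear(a), holding(d), on(a,e)}

== RESULT ==
["clear(a)", "holding(d)", "on(a,e)"]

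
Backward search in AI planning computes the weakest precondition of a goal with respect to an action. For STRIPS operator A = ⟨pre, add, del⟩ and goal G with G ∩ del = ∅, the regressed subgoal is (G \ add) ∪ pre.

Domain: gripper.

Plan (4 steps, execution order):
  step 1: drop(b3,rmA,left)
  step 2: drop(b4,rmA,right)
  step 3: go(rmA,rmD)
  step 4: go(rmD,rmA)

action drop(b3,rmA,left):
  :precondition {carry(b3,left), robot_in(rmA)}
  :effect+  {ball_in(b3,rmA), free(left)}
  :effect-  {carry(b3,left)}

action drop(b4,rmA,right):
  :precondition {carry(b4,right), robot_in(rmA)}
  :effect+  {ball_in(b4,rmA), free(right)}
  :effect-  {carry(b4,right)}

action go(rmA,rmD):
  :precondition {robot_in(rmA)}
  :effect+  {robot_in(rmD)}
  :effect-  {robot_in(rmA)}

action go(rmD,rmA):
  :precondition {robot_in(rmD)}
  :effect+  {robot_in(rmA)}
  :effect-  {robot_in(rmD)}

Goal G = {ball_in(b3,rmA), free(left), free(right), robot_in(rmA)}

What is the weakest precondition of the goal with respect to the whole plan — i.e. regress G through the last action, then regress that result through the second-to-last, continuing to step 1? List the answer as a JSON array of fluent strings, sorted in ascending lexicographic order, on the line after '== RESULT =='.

Regress step by step:
  through step 4 (go(rmD,rmA)): drop {robot_in(rmA)}, keep {ball_in(b3,rmA), free(left), free(right)}, require {robot_in(rmD)}
    → {ball_in(b3,rmA), free(left), free(right), robot_in(rmD)}
  through step 3 (go(rmA,rmD)): drop {robot_in(rmD)}, keep {ball_in(b3,rmA), free(left), free(right)}, require {robot_in(rmA)}
    → {ball_in(b3,rmA), free(left), free(right), robot_in(rmA)}
  through step 2 (drop(b4,rmA,right)): drop {free(right)}, keep {ball_in(b3,rmA), free(left), robot_in(rmA)}, require {carry(b4,right), robot_in(rmA)}
    → {ball_in(b3,rmA), carry(b4,right), free(left), robot_in(rmA)}
  through step 1 (drop(b3,rmA,left)): drop {ball_in(b3,rmA), free(left)}, keep {carry(b4,right), robot_in(rmA)}, require {carry(b3,left), robot_in(rmA)}
    → {carry(b3,left), carry(b4,right), robot_in(rmA)}

== RESULT ==
["carry(b3,left)", "carry(b4,right)", "robot_in(rmA)"]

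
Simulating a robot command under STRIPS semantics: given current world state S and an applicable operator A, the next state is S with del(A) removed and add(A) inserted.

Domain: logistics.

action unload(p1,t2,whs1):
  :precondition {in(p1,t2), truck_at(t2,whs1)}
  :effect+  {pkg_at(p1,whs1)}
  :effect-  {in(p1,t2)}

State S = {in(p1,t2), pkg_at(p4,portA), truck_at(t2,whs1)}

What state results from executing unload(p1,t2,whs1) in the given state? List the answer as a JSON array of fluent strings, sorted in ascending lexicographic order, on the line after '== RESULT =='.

Compute (S \ del) ∪ add:
  pre ⊆ S: {in(p1,t2), truck_at(t2,whs1)} ⊆ S  — applicable
  S \ del = {pkg_at(p4,portA), truck_at(t2,whs1)}
  ∪ add   = {pkg_at(p1,whs1), pkg_at(p4,portA), truck_at(t2,whs1)}

== RESULT ==
["pkg_at(p1,whs1)", "pkg_at(p4,portA)", "truck_at(t2,whs1)"]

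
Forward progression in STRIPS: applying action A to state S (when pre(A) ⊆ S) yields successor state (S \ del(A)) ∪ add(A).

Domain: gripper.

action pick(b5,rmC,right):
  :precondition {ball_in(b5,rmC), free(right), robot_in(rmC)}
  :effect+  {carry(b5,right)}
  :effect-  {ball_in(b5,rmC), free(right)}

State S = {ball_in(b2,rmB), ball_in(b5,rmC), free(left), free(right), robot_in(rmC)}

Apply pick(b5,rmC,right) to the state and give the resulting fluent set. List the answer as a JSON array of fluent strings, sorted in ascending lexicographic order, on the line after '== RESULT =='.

Compute (S \ del) ∪ add:
  pre ⊆ S: {ball_in(b5,rmC), free(right), robot_in(rmC)} ⊆ S  — applicable
  S \ del = {ball_in(b2,rmB), free(left), robot_in(rmC)}
  ∪ add   = {ball_in(b2,rmB), carry(b5,right), free(left), robot_in(rmC)}

== RESULT ==
["ball_in(b2,rmB)", "carry(b5,right)", "free(left)", "robot_in(rmC)"]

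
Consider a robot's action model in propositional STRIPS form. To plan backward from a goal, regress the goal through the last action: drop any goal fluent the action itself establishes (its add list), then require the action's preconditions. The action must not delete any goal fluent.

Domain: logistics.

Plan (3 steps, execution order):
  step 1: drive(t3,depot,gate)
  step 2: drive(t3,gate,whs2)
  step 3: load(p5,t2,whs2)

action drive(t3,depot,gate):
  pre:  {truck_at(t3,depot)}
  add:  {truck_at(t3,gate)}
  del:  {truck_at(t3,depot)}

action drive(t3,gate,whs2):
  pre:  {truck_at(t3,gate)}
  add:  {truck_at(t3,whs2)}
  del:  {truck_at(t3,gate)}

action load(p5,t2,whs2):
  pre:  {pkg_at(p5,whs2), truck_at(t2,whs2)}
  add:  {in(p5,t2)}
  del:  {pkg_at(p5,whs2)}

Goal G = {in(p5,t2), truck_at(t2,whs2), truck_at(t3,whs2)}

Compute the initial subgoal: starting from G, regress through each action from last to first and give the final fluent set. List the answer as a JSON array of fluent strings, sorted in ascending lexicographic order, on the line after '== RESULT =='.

Regress step by step:
  through step 3 (load(p5,t2,whs2)): drop {in(p5,t2)}, keep {truck_at(t2,whs2), truck_at(t3,whs2)}, require {pkg_at(p5,whs2), truck_at(t2,whs2)}
    → {pkg_at(p5,whs2), truck_at(t2,whs2), truck_at(t3,whs2)}
  through step 2 (drive(t3,gate,whs2)): drop {truck_at(t3,whs2)}, keep {pkg_at(p5,whs2), truck_at(t2,whs2)}, require {truck_at(t3,gate)}
    → {pkg_at(p5,whs2), truck_at(t2,whs2), truck_at(t3,gate)}
  through step 1 (drive(t3,depot,gate)): drop {truck_at(t3,gate)}, keep {pkg_at(p5,whs2), truck_at(t2,whs2)}, require {truck_at(t3,depot)}
    → {pkg_at(p5,whs2), truck_at(t2,whs2), truck_at(t3,depot)}

== RESULT ==
["pkg_at(p5,whs2)", "truck_at(t2,whs2)", "truck_at(t3,depot)"]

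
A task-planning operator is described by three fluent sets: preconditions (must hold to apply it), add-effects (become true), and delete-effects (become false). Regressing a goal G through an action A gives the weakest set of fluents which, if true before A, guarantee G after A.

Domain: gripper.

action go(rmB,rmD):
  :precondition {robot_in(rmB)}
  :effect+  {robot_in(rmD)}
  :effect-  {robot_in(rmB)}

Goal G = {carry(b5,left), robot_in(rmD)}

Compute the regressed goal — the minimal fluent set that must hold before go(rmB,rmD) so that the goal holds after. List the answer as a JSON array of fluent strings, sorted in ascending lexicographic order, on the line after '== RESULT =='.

Compute (G \ add) ∪ pre:
  G ∩ del = {}  (empty — regression defined)
  G \ add = {carry(b5,left), robot_in(rmD)} \ {robot_in(rmD)} = {carry(b5,left)}
  ∪ pre   = {carry(b5,left)} ∪ {robot_in(rmB)}
          = {carry(b5,left), robot_in(rmB)}

== RESULT ==
["carry(b5,left)", "robot_in(rmB)"]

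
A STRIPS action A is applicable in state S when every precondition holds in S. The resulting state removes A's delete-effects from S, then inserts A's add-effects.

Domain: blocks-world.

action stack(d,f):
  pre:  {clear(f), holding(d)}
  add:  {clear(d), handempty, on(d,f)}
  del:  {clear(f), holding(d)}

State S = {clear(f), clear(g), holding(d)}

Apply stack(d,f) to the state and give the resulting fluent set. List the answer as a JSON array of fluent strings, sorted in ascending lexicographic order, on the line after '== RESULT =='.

Progress:
  pre ⊆ S: {clear(f), holding(d)} ⊆ S  — applicable
  S \ del = {clear(g)}
  ∪ add   = {clear(d), clear(g), handempty, on(d,f)}

== RESULT ==
["clear(d)", "clear(g)", "handempty", "on(d,f)"]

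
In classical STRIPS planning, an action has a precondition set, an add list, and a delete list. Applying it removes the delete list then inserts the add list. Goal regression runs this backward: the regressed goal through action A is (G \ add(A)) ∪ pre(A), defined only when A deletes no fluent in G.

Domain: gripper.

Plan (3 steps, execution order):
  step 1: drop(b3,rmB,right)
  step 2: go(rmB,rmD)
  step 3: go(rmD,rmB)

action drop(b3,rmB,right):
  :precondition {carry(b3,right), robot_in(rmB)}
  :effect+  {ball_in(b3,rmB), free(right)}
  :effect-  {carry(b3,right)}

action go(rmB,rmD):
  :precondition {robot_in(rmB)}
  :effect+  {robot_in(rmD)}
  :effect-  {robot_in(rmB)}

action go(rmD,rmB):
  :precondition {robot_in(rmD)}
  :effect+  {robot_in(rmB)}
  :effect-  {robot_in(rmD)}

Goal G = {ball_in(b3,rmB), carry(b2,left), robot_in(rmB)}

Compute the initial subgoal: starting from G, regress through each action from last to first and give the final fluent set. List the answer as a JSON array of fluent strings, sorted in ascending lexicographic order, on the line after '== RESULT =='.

Work backward from the goal:
  through step 3 (go(rmD,rmB)): drop {robot_in(rmB)}, keep {ball_in(b3,rmB), carry(b2,left)}, require {robot_in(rmD)}
    → {ball_in(b3,rmB), carry(b2,left), robot_in(rmD)}
  through step 2 (go(rmB,rmD)): drop {robot_in(rmD)}, keep {ball_in(b3,rmB), carry(b2,left)}, require {robot_in(rmB)}
    → {ball_in(b3,rmB), carry(b2,left), robot_in(rmB)}
  through step 1 (drop(b3,rmB,right)): drop {ball_in(b3,rmB)}, keep {carry(b2,left), robot_in(rmB)}, require {carry(b3,right), robot_in(rmB)}
    → {carry(b2,left), carry(b3,right), robot_in(rmB)}

== RESULT ==
["carry(b2,left)", "carry(b3,right)", "robot_in(rmB)"]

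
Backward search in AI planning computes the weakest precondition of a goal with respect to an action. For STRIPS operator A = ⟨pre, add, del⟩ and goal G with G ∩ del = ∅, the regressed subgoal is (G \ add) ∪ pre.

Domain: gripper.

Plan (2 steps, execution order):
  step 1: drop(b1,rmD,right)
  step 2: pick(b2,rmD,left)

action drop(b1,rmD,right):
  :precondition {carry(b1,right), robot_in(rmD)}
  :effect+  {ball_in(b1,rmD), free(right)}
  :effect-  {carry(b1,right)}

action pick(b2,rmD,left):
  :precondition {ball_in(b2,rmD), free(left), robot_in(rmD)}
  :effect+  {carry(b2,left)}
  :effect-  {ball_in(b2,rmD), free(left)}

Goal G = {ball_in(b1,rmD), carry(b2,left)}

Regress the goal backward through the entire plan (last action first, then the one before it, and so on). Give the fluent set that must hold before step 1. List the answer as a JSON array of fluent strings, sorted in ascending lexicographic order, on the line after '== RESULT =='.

Regress step by step:
  through step 2 (pick(b2,rmD,left)): drop {carry(b2,left)}, keep {ball_in(b1,rmD)}, require {ball_in(b2,rmD), free(left), robot_in(rmD)}
    → {ball_in(b1,rmD), ball_in(b2,rmD), free(left), robot_in(rmD)}
  through step 1 (drop(b1,rmD,right)): drop {ball_in(b1,rmD)}, keep {ball_in(b2,rmD), free(left), robot_in(rmD)}, require {carry(b1,right), robot_in(rmD)}
    → {ball_in(b2,rmD), carry(b1,right), free(left), robot_in(rmD)}

== RESULT ==
["ball_in(b2,rmD)", "carry(b1,right)", "free(left)", "robot_in(rmD)"]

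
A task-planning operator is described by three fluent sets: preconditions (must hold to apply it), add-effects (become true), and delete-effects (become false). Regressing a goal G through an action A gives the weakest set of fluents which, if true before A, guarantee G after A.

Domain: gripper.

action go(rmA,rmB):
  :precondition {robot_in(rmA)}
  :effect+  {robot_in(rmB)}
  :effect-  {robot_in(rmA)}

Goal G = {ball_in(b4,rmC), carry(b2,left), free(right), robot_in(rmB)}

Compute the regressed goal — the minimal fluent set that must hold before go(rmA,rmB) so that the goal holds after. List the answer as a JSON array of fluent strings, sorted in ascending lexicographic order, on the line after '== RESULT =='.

Compute (G \ add) ∪ pre:
  G ∩ del = {}  (empty — regression defined)
  G \ add = {ball_in(b4,rmC), carry(b2,left), free(right), robot_in(rmB)} \ {robot_in(rmB)} = {ball_in(b4,rmC), carry(b2,left), free(right)}
  ∪ pre   = {ball_in(b4,rmC), carry(b2,left), free(right)} ∪ {robot_in(rmA)}
          = {ball_in(b4,rmC), carry(b2,left), free(right), robot_in(rmA)}

== RESULT ==
["ball_in(b4,rmC)", "carry(b2,left)", "free(right)", "robot_in(rmA)"]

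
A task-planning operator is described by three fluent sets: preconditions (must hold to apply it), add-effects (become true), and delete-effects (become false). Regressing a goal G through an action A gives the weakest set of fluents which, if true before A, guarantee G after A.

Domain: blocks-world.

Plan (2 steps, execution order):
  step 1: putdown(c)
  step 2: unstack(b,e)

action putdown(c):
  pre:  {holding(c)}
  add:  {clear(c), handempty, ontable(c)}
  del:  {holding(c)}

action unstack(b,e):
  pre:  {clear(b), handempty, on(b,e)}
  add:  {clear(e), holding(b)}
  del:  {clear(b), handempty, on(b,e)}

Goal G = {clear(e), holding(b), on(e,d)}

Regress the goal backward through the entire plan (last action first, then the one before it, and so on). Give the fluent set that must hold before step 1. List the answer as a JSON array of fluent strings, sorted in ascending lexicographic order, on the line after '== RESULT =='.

Work backward from the goal:
  through step 2 (unstack(b,e)): drop {clear(e), holding(b)}, keep {on(e,d)}, require {clear(b), handempty, on(b,e)}
    → {clear(b), handempty, on(b,e), on(e,d)}
  through step 1 (putdown(c)): drop {handempty}, keep {clear(b), on(b,e), on(e,d)}, require {holding(c)}
    → {clear(b), holding(c), on(b,e), on(e,d)}

== RESULT ==
["clear(b)", "holding(c)", "on(b,e)", "on(e,d)"]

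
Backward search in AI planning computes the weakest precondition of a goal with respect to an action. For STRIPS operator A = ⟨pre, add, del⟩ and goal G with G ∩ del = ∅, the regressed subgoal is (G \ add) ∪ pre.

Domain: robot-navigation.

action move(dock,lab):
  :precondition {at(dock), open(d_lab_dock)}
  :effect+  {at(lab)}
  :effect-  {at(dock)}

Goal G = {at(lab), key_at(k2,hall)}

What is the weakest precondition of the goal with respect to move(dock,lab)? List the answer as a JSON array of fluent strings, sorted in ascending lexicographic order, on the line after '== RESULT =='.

Regress:
  G ∩ del = {}  (empty — regression defined)
  G \ add = {at(lab), key_at(k2,hall)} \ {at(lab)} = {key_at(k2,hall)}
  ∪ pre   = {key_at(k2,hall)} ∪ {at(dock), open(d_lab_dock)}
          = {at(dock), key_at(k2,hall), open(d_lab_dock)}

== RESULT ==
["at(dock)", "key_at(k2,hall)", "open(d_lab_dock)"]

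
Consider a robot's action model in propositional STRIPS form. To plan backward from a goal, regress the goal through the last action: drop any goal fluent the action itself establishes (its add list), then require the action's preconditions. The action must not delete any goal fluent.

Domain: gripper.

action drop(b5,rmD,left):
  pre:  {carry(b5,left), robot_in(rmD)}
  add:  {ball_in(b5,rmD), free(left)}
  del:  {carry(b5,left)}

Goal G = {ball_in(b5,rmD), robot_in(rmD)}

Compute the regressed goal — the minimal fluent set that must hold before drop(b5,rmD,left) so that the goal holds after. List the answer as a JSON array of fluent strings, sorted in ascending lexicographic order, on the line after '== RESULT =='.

Compute (G \ add) ∪ pre:
  G ∩ del = {}  (empty — regression defined)
  G \ add = {ball_in(b5,rmD), robot_in(rmD)} \ {ball_in(b5,rmD), free(left)} = {robot_in(rmD)}
  ∪ pre   = {robot_in(rmD)} ∪ {carry(b5,left), robot_in(rmD)}
          = {carry(b5,left), robot_in(rmD)}

== RESULT ==
["carry(b5,left)", "robot_in(rmD)"]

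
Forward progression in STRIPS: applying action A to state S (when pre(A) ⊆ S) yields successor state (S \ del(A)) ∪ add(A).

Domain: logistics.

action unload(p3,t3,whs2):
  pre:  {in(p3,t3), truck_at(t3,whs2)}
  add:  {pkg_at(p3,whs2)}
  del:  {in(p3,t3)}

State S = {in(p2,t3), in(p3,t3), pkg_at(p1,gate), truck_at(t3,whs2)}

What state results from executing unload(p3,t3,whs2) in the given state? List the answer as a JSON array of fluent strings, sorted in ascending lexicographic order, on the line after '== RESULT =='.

Compute (S \ del) ∪ add:
  pre ⊆ S: {in(p3,t3), truck_at(t3,whs2)} ⊆ S  — applicable
  S \ del = {in(p2,t3), pkg_at(p1,gate), truck_at(t3,whs2)}
  ∪ add   = {in(p2,t3), pkg_at(p1,gate), pkg_at(p3,whs2), truck_at(t3,whs2)}

== RESULT ==
["in(p2,t3)", "pkg_at(p1,gate)", "pkg_at(p3,whs2)", "truck_at(t3,whs2)"]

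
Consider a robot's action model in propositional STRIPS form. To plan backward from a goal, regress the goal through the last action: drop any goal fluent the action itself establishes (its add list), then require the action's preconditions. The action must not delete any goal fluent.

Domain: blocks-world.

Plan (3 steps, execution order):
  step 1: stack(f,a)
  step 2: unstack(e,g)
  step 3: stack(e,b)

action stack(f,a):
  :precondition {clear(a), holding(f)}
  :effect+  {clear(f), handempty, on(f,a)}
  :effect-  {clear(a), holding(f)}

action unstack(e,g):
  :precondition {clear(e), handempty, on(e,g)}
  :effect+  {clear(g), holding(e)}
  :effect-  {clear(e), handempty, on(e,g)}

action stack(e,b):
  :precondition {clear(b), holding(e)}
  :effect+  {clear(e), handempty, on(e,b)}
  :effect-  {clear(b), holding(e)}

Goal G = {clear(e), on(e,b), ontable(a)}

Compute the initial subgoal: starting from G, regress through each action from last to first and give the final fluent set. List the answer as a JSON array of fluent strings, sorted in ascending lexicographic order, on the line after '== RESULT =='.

Work backward from the goal:
  through step 3 (stack(e,b)): drop {clear(e), on(e,b)}, keep {ontable(a)}, require {clear(b), holding(e)}
    → {clear(b), holding(e), ontable(a)}
  through step 2 (unstack(e,g)): drop {holding(e)}, keep {clear(b), ontable(a)}, require {clear(e), handempty, on(e,g)}
    → {clear(b), clear(e), handempty, on(e,g), ontable(a)}
  through step 1 (stack(f,a)): drop {handempty}, keep {clear(b), clear(e), on(e,g), ontable(a)}, require {clear(a), holding(f)}
    → {clear(a), clear(b), clear(e), holding(f), on(e,g), ontable(a)}

== RESULT ==
["clear(a)", "clear(b)", "clear(e)", "holding(f)", "on(e,g)", "ontable(a)"]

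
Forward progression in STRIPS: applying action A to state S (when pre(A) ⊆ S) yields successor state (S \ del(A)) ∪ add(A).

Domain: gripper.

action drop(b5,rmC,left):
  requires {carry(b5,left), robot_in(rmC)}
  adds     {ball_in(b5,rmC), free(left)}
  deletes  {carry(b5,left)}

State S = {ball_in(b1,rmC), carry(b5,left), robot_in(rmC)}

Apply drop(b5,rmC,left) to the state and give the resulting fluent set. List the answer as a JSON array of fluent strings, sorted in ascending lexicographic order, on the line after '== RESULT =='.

Compute (S \ del) ∪ add:
  pre ⊆ S: {carry(b5,left), robot_in(rmC)} ⊆ S  — applicable
  S \ del = {ball_in(b1,rmC), robot_in(rmC)}
  ∪ add   = {ball_in(b1,rmC), ball_in(b5,rmC), free(left), robot_in(rmC)}

== RESULT ==
["ball_in(b1,rmC)", "ball_in(b5,rmC)", "free(left)", "robot_in(rmC)"]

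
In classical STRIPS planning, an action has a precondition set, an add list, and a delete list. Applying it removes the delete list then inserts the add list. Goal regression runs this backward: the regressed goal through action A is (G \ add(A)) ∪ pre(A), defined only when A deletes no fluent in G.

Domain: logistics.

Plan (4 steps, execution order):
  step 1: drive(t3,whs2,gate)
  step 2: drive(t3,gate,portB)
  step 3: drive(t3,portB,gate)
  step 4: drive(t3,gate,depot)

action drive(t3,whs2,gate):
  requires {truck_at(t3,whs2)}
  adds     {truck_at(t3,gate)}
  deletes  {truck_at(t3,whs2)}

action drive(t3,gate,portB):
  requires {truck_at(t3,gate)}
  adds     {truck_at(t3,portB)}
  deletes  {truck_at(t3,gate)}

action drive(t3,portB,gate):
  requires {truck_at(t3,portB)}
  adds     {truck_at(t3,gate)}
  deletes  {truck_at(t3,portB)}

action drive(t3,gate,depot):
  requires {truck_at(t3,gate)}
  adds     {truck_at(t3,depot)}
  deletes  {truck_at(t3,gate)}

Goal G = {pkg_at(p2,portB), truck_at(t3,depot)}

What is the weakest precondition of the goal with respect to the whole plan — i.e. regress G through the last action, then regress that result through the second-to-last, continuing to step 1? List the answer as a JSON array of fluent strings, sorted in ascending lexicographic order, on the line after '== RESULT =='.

Work backward from the goal:
  through step 4 (drive(t3,gate,depot)): drop {truck_at(t3,depot)}, keep {pkg_at(p2,portB)}, require {truck_at(t3,gate)}
    → {pkg_at(p2,portB), truck_at(t3,gate)}
  through step 3 (drive(t3,portB,gate)): drop {truck_at(t3,gate)}, keep {pkg_at(p2,portB)}, require {truck_at(t3,portB)}
    → {pkg_at(p2,portB), truck_at(t3,portB)}
  through step 2 (drive(t3,gate,portB)): drop {truck_at(t3,portB)}, keep {pkg_at(p2,portB)}, require {truck_at(t3,gate)}
    → {pkg_at(p2,portB), truck_at(t3,gate)}
  through step 1 (drive(t3,whs2,gate)): drop {truck_at(t3,gate)}, keep {pkg_at(p2,portB)}, require {truck_at(t3,whs2)}
    → {pkg_at(p2,portB), truck_at(t3,whs2)}

== RESULT ==
["pkg_at(p2,portB)", "truck_at(t3,whs2)"]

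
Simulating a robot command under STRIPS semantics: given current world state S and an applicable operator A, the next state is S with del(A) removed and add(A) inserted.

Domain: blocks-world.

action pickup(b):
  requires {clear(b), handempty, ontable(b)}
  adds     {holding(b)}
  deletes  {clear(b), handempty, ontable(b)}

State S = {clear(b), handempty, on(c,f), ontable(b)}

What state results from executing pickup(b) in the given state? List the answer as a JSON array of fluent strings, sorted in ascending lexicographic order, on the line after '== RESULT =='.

Compute (S \ del) ∪ add:
  pre ⊆ S: {clear(b), handempty, ontable(b)} ⊆ S  — applicable
  S \ del = {on(c,f)}
  ∪ add   = {holding(b), on(c,f)}

== RESULT ==
["holding(b)", "on(c,f)"]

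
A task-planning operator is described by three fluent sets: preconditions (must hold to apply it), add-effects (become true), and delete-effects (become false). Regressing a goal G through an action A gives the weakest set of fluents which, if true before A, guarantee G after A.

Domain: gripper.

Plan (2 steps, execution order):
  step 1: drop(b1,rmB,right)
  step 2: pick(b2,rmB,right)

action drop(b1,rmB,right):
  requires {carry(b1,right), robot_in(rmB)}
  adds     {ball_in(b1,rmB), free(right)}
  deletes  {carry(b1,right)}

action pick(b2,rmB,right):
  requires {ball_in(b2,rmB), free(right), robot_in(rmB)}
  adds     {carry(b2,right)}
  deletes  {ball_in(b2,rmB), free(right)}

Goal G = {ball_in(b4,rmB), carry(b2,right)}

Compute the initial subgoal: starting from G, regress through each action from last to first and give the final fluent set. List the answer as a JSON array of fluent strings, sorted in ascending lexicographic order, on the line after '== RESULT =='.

Work backward from the goal:
  through step 2 (pick(b2,rmB,right)): drop {carry(b2,right)}, keep {ball_in(b4,rmB)}, require {ball_in(b2,rmB), free(right), robot_in(rmB)}
    → {ball_in(b2,rmB), ball_in(b4,rmB), free(right), robot_in(rmB)}
  through step 1 (drop(b1,rmB,right)): drop {free(right)}, keep {ball_in(b2,rmB), ball_in(b4,rmB), robot_in(rmB)}, require {carry(b1,right), robot_in(rmB)}
    → {ball_in(b2,rmB), ball_in(b4,rmB), carry(b1,right), robot_in(rmB)}

== RESULT ==
["ball_in(b2,rmB)", "ball_in(b4,rmB)", "carry(b1,right)", "robot_in(rmB)"]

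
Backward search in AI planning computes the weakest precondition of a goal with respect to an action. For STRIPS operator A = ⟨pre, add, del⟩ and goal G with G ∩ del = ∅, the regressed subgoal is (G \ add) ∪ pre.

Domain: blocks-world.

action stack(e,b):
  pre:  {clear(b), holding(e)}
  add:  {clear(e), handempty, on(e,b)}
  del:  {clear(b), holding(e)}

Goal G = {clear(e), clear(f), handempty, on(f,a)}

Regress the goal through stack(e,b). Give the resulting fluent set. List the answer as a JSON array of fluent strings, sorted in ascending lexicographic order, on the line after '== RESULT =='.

Regress:
  G ∩ del = {}  (empty — regression defined)
  G \ add = {clear(e), clear(f), handempty, on(f,a)} \ {clear(e), handempty, on(e,b)} = {clear(f), on(f,a)}
  ∪ pre   = {clear(f), on(f,a)} ∪ {clear(b), holding(e)}
          = {clear(b), clear(f), holding(e), on(f,a)}

== RESULT ==
["clear(b)", "clear(f)", "holding(e)", "on(f,a)"]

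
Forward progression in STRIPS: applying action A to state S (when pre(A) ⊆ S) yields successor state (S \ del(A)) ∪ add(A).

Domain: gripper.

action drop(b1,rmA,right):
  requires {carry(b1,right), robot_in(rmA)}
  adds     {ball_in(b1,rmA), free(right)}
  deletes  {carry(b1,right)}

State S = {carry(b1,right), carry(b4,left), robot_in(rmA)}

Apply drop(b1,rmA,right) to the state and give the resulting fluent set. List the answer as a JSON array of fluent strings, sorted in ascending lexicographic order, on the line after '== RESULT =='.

Compute (S \ del) ∪ add:
  pre ⊆ S: {carry(b1,right), robot_in(rmA)} ⊆ S  — applicable
  S \ del = {carry(b4,left), robot_in(rmA)}
  ∪ add   = {ball_in(b1,rmA), carry(b4,left), free(right), robot_in(rmA)}

== RESULT ==
["ball_in(b1,rmA)", "carry(b4,left)", "free(right)", "robot_in(rmA)"]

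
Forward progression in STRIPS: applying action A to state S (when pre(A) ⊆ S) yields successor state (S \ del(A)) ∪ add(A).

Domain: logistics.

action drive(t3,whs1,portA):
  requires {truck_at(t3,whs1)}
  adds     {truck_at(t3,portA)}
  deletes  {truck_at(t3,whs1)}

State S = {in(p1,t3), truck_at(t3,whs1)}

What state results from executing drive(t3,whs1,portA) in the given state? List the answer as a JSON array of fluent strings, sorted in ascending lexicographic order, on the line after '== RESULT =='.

Compute (S \ del) ∪ add:
  pre ⊆ S: {truck_at(t3,whs1)} ⊆ S  — applicable
  S \ del = {in(p1,t3)}
  ∪ add   = {in(p1,t3), truck_at(t3,portA)}

== RESULT ==
["in(p1,t3)", "truck_at(t3,portA)"]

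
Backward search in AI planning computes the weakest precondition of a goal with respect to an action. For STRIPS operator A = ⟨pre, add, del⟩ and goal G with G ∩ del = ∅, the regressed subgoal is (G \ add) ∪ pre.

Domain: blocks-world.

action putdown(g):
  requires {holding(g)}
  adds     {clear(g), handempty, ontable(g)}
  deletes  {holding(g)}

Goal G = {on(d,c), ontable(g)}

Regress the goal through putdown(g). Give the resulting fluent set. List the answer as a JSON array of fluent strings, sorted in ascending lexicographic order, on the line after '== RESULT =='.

Regress:
  G ∩ del = {}  (empty — regression defined)
  G \ add = {on(d,c), ontable(g)} \ {clear(g), handempty, ontable(g)} = {on(d,c)}
  ∪ pre   = {on(d,c)} ∪ {holding(g)}
          = {holding(g), on(d,c)}

== RESULT ==
["holding(g)", "on(d,c)"]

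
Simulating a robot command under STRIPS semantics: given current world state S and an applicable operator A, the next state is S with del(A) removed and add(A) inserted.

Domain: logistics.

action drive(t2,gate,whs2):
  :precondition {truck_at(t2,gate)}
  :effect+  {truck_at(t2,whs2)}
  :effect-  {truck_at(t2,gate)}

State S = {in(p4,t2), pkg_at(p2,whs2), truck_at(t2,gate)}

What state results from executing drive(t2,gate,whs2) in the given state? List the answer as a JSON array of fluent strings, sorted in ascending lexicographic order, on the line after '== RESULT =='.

Compute (S \ del) ∪ add:
  pre ⊆ S: {truck_at(t2,gate)} ⊆ S  — applicable
  S \ del = {in(p4,t2), pkg_at(p2,whs2)}
  ∪ add   = {in(p4,t2), pkg_at(p2,whs2), truck_at(t2,whs2)}

== RESULT ==
["in(p4,t2)", "pkg_at(p2,whs2)", "truck_at(t2,whs2)"]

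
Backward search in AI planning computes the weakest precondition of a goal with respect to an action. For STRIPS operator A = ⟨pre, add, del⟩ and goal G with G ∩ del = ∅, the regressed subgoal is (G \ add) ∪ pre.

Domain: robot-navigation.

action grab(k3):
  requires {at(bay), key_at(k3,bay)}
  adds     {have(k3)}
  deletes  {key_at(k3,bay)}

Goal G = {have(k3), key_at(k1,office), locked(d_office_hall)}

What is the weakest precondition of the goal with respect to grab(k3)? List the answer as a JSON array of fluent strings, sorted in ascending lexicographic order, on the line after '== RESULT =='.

Compute (G \ add) ∪ pre:
  G ∩ del = {}  (empty — regression defined)
  G \ add = {have(k3), key_at(k1,office), locked(d_office_hall)} \ {have(k3)} = {key_at(k1,office), locked(d_office_hall)}
  ∪ pre   = {key_at(k1,office), locked(d_office_hall)} ∪ {at(bay), key_at(k3,bay)}
          = {at(bay), key_at(k1,office), key_at(k3,bay), locked(d_office_hall)}

== RESULT ==
["at(bay)", "key_at(k1,office)", "key_at(k3,bay)", "locked(d_office_hall)"]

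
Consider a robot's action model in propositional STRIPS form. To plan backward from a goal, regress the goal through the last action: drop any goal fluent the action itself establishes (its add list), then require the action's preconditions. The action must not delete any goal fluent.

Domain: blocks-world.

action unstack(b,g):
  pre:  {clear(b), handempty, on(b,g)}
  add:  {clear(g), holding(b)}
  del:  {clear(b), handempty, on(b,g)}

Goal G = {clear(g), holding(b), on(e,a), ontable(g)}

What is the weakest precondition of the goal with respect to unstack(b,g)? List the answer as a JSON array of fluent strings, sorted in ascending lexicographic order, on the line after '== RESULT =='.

Compute (G \ add) ∪ pre:
  G ∩ del = {}  (empty — regression defined)
  G \ add = {clear(g), holding(b), on(e,a), ontable(g)} \ {clear(g), holding(b)} = {on(e,a), ontable(g)}
  ∪ pre   = {on(e,a), ontable(g)} ∪ {clear(b), handempty, on(b,g)}
          = {clear(b), handempty, on(b,g), on(e,a), ontable(g)}

== RESULT ==
["clear(b)", "handempty", "on(b,g)", "on(e,a)", "ontable(g)"]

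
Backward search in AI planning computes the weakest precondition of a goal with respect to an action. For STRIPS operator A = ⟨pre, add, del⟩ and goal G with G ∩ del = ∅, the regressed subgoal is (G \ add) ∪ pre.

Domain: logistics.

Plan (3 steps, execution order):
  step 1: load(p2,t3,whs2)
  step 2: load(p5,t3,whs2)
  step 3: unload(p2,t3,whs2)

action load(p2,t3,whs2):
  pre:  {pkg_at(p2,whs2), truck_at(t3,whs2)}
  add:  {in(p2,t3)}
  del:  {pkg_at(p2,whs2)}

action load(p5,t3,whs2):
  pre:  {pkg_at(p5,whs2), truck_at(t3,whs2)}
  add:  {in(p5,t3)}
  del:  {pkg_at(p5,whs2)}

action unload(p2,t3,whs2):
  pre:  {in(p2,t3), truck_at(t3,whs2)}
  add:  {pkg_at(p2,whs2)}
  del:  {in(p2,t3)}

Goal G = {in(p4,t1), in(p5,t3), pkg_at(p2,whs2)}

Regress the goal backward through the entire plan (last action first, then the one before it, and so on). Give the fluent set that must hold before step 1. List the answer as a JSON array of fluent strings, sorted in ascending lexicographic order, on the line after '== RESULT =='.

Work backward from the goal:
  through step 3 (unload(p2,t3,whs2)): drop {pkg_at(p2,whs2)}, keep {in(p4,t1), in(p5,t3)}, require {in(p2,t3), truck_at(t3,whs2)}
    → {in(p2,t3), in(p4,t1), in(p5,t3), truck_at(t3,whs2)}
  through step 2 (load(p5,t3,whs2)): drop {in(p5,t3)}, keep {in(p2,t3), in(p4,t1), truck_at(t3,whs2)}, require {pkg_at(p5,whs2), truck_at(t3,whs2)}
    → {in(p2,t3), in(p4,t1), pkg_at(p5,whs2), truck_at(t3,whs2)}
  through step 1 (load(p2,t3,whs2)): drop {in(p2,t3)}, keep {in(p4,t1), pkg_at(p5,whs2), truck_at(t3,whs2)}, require {pkg_at(p2,whs2), truck_at(t3,whs2)}
    → {in(p4,t1), pkg_at(p2,whs2), pkg_at(p5,whs2), truck_at(t3,whs2)}

== RESULT ==
["in(p4,t1)", "pkg_at(p2,whs2)", "pkg_at(p5,whs2)", "truck_at(t3,whs2)"]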